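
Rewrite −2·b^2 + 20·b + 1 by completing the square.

−2(b − 5)^2 + 51

−2·b^2 + 20·b + 1
= −2(b^2 − 10·b) + 1    [factor out -2 from the b-terms]
= −2(b^2 − 10·b + 25 − 25) + 1    [add and subtract 25 inside the bracket]
= −2(b − 5)^2 + 50 + 1    [perfect-square identity]
= −2(b − 5)^2 + 51    [combine constants]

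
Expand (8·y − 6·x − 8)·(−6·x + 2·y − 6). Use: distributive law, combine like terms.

(8·y − 6·x − 8)·(−6·x + 2·y − 6)
= −48·x·y + 16·y^2 − 48·y + 36·x^2 − 12·x·y + 36·x + 48·x − 16·y + 48    [distributive law]
= −60·x·y + 16·y^2 − 64·y + 36·x^2 + 84·x + 48    [combine like terms]

−60·x·y + 16·y^2 − 64·y + 36·x^2 + 84·x + 48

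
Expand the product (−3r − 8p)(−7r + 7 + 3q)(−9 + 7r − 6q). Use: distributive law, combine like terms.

−336r^2 + 147r^3 − 189qr^2 + 189r + 207qr + 54q^2r − 896pr + 392pr^2 − 504pqr + 504p + 552pq + 144pq^2

(−3r − 8p)(−7r + 7 + 3q)(−9 + 7r − 6q)
= (21r^2 − 21r − 9qr + 56pr − 56p − 24pq)(−9 + 7r − 6q)    [distributive law]
= −189r^2 + 147r^3 − 126qr^2 + 189r − 147r^2 + 126qr + 81qr − 63qr^2 + 54q^2r − 504pr + 392pr^2 − 336pqr + 504p − 392pr + 336pq + 216pq − 168pqr + 144pq^2    [distributive law]
= −336r^2 + 147r^3 − 189qr^2 + 189r + 207qr + 54q^2r − 896pr + 392pr^2 − 504pqr + 504p + 552pq + 144pq^2    [combine like terms]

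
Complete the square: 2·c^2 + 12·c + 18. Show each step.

2(c + 3)^2

2·c^2 + 12·c + 18
= 2(c^2 + 6·c) + 18    [factor out 2 from the c-terms]
= 2(c^2 + 6·c + 9 − 9) + 18    [add and subtract 9 inside the bracket]
= 2(c + 3)^2 − 18 + 18    [perfect-square identity]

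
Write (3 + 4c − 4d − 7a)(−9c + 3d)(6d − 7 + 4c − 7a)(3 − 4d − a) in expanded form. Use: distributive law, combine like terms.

(3 + 4c − 4d − 7a)(−9c + 3d)(6d − 7 + 4c − 7a)(3 − 4d − a)
= (−27c + 9d − 36c² + 12cd + 36cd − 12d² + 63ac − 21ad)(6d − 7 + 4c − 7a)(3 − 4d − a)    [distributive law]
= (−27c + 9d − 36c² + 48cd − 12d² + 63ac − 21ad)(6d − 7 + 4c − 7a)(3 − 4d − a)    [combine like terms]
= (−162cd + 189c − 108c² + 189ac + 54d² − 63d + 36cd − 63ad − 216c²d + 252c² − 144c³ + 252ac² + 288cd² − 336cd + 192c²d − 336acd − 72d³ + 84d² − 48cd² + 84ad² + 378acd − 441ac + 252ac² − 441a²c − 126ad² + 147ad − 84acd + 147a²d)(3 − 4d − a)    [distributive law]
= (−462cd + 189c + 144c² − 252ac + 138d² − 63d + 84ad − 24c²d − 144c³ + 504ac² + 240cd² − 42acd − 72d³ − 42ad² − 441a²c + 147a²d)(3 − 4d − a)    [combine like terms]
= −1386cd + 1848cd² + 462acd + 567c − 756cd − 189ac + 432c² − 576c²d − 144ac² − 756ac + 1008acd + 252a²c + 414d² − 552d³ − 138ad² − 189d + 252d² + 63ad + 252ad − 336ad² − 84a²d − 72c²d + 96c²d² + 24ac²d − 432c³ + 576c³d + 144ac³ + 1512ac² − 2016ac²d − 504a²c² + 720cd² − 960cd³ − 240acd² − 126acd + 168acd² + 42a²cd − 216d³ + 288d⁴ + 72ad³ − 126ad² + 168ad³ + 42a²d² − 1323a²c + 1764a²cd + 441a³c + 441a²d − 588a²d² − 147a³d    [distributive law]
= −2142cd + 2568cd² + 1344acd + 567c − 945ac + 432c² − 648c²d + 1368ac² − 1071a²c + 666d² − 768d³ − 600ad² − 189d + 315ad + 357a²d + 96c²d² − 1992ac²d − 432c³ + 576c³d + 144ac³ − 504a²c² − 960cd³ − 72acd² + 1806a²cd + 288d⁴ + 240ad³ − 546a²d² + 441a³c − 147a³d    [combine like terms]

−2142cd + 2568cd² + 1344acd + 567c − 945ac + 432c² − 648c²d + 1368ac² − 1071a²c + 666d² − 768d³ − 600ad² − 189d + 315ad + 357a²d + 96c²d² − 1992ac²d − 432c³ + 576c³d + 144ac³ − 504a²c² − 960cd³ − 72acd² + 1806a²cd + 288d⁴ + 240ad³ − 546a²d² + 441a³c − 147a³d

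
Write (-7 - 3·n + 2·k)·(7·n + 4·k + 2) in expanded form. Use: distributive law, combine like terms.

-55·n - 24·k - 14 - 21·n^2 + 2·k·n + 8·k^2

(-7 - 3·n + 2·k)·(7·n + 4·k + 2)
= -49·n - 28·k - 14 - 21·n^2 - 12·k·n - 6·n + 14·k·n + 8·k^2 + 4·k    [distributive law]
= -55·n - 24·k - 14 - 21·n^2 + 2·k·n + 8·k^2    [combine like terms]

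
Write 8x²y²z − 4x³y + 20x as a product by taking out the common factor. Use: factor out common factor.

4x(2xy²z − x²y + 5)

8x²y²z − 4x³y + 20x
= 4(2x²y²z − x³y + 5x)    [factor out 4]
= 4x(2xy²z − x²y + 5)    [factor out x]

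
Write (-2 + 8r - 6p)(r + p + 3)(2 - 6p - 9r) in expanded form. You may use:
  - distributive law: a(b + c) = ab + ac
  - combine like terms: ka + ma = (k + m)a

98r + 52pr - 182r^2 - 4p + 108p^2 - 12 - 66pr^2 - 72r^3 + 42p^2r + 36p^3

(-2 + 8r - 6p)(r + p + 3)(2 - 6p - 9r)
= (-2r - 2p - 6 + 8r^2 + 8pr + 24r - 6pr - 6p^2 - 18p)(2 - 6p - 9r)    [distributive law]
= (22r - 20p - 6 + 8r^2 + 2pr - 6p^2)(2 - 6p - 9r)    [combine like terms]
= 44r - 132pr - 198r^2 - 40p + 120p^2 + 180pr - 12 + 36p + 54r + 16r^2 - 48pr^2 - 72r^3 + 4pr - 12p^2r - 18pr^2 - 12p^2 + 36p^3 + 54p^2r    [distributive law]
= 98r + 52pr - 182r^2 - 4p + 108p^2 - 12 - 66pr^2 - 72r^3 + 42p^2r + 36p^3    [combine like terms]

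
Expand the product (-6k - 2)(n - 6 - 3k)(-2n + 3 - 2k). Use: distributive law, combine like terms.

(-6k - 2)(n - 6 - 3k)(-2n + 3 - 2k)
= (-6kn + 36k + 18k² - 2n + 12 + 6k)(-2n + 3 - 2k)    [distributive law]
= (-6kn + 42k + 18k² - 2n + 12)(-2n + 3 - 2k)    [combine like terms]
= 12kn² - 18kn + 12k²n - 84kn + 126k - 84k² - 36k²n + 54k² - 36k³ + 4n² - 6n + 4kn - 24n + 36 - 24k    [distributive law]
= 12kn² - 98kn - 24k²n + 102k - 30k² - 36k³ + 4n² - 30n + 36    [combine like terms]

12kn² - 98kn - 24k²n + 102k - 30k² - 36k³ + 4n² - 30n + 36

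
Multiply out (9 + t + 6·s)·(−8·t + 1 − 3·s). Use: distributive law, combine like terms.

−71·t + 9 − 21·s − 8·t^2 − 51·s·t − 18·s^2

(9 + t + 6·s)·(−8·t + 1 − 3·s)
= −72·t + 9 − 27·s − 8·t^2 + t − 3·s·t − 48·s·t + 6·s − 18·s^2    [distributive law]
= −71·t + 9 − 21·s − 8·t^2 − 51·s·t − 18·s^2    [combine like terms]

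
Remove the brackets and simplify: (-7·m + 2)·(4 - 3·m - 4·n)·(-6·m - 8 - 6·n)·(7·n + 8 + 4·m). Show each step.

(-7·m + 2)·(4 - 3·m - 4·n)·(-6·m - 8 - 6·n)·(7·n + 8 + 4·m)
= (-28·m + 21·m^2 + 28·m·n + 8 - 6·m - 8·n)·(-6·m - 8 - 6·n)·(7·n + 8 + 4·m)    [distributive law]
= (-34·m + 21·m^2 + 28·m·n + 8 - 8·n)·(-6·m - 8 - 6·n)·(7·n + 8 + 4·m)    [combine like terms]
= (204·m^2 + 272·m + 204·m·n - 126·m^3 - 168·m^2 - 126·m^2·n - 168·m^2·n - 224·m·n - 168·m·n^2 - 48·m - 64 - 48·n + 48·m·n + 64·n + 48·n^2)·(7·n + 8 + 4·m)    [distributive law]
= (36·m^2 + 224·m + 28·m·n - 126·m^3 - 294·m^2·n - 168·m·n^2 - 64 + 16·n + 48·n^2)·(7·n + 8 + 4·m)    [combine like terms]
= 252·m^2·n + 288·m^2 + 144·m^3 + 1568·m·n + 1792·m + 896·m^2 + 196·m·n^2 + 224·m·n + 112·m^2·n - 882·m^3·n - 1008·m^3 - 504·m^4 - 2058·m^2·n^2 - 2352·m^2·n - 1176·m^3·n - 1176·m·n^3 - 1344·m·n^2 - 672·m^2·n^2 - 448·n - 512 - 256·m + 112·n^2 + 128·n + 64·m·n + 336·n^3 + 384·n^2 + 192·m·n^2    [distributive law]
= -1988·m^2·n + 1184·m^2 - 864·m^3 + 1856·m·n + 1536·m - 956·m·n^2 - 2058·m^3·n - 504·m^4 - 2730·m^2·n^2 - 1176·m·n^3 - 320·n - 512 + 496·n^2 + 336·n^3    [combine like terms]

-1988·m^2·n + 1184·m^2 - 864·m^3 + 1856·m·n + 1536·m - 956·m·n^2 - 2058·m^3·n - 504·m^4 - 2730·m^2·n^2 - 1176·m·n^3 - 320·n - 512 + 496·n^2 + 336·n^3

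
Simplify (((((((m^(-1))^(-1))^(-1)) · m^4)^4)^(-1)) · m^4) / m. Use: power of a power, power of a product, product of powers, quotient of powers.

(((((((m^(-1))^(-1))^(-1)) · m^4)^4)^(-1)) · m^4) / m
= ((((((m^(-1))^(-1))^(-1)) · m^4)^(-4)) · m^4) / m    [power of a power]
= ((((((m^(-1))^(-1))^(-1))^(-4)) · ((m^4)^(-4))) · m^4) / m    [power of a product]
= (((((m^(-1))^(-1))^4) · ((m^4)^(-4))) · m^4) / m    [power of a power]
= ((((m^(-1))^(-4)) · ((m^4)^(-4))) · m^4) / m    [power of a power]
= ((m^4 · ((m^4)^(-4))) · m^4) / m    [power of a power]
= ((m^4 · m^(-16)) · m^4) / m    [power of a power]
= (m^(-12) · m^4) / m    [product of powers]
= m^(-8) / m    [product of powers]
= m^(-9)    [quotient of powers]

m^(-9)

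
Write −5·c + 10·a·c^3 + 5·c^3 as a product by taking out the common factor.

5·c(−1 + 2·a·c^2 + c^2)

−5·c + 10·a·c^3 + 5·c^3
= 5(−c + 2·a·c^3 + c^3)    [factor out 5]
= 5·c(−1 + 2·a·c^2 + c^2)    [factor out c]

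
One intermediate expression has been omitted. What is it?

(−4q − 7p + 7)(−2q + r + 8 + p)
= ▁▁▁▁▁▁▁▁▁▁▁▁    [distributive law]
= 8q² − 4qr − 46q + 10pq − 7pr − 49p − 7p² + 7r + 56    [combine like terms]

By distributive law:

8q² − 4qr − 32q − 4pq + 14pq − 7pr − 56p − 7p² − 14q + 7r + 56 + 7p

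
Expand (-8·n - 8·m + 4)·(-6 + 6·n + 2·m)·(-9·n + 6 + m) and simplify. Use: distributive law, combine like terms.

(-8·n - 8·m + 4)·(-6 + 6·n + 2·m)·(-9·n + 6 + m)
= (48·n - 48·n² - 16·m·n + 48·m - 48·m·n - 16·m² - 24 + 24·n + 8·m)·(-9·n + 6 + m)    [distributive law]
= (72·n - 48·n² - 64·m·n + 56·m - 16·m² - 24)·(-9·n + 6 + m)    [combine like terms]
= -648·n² + 432·n + 72·m·n + 432·n³ - 288·n² - 48·m·n² + 576·m·n² - 384·m·n - 64·m²·n - 504·m·n + 336·m + 56·m² + 144·m²·n - 96·m² - 16·m³ + 216·n - 144 - 24·m    [distributive law]
= -936·n² + 648·n - 816·m·n + 432·n³ + 528·m·n² + 80·m²·n + 312·m - 40·m² - 16·m³ - 144    [combine like terms]

-936·n² + 648·n - 816·m·n + 432·n³ + 528·m·n² + 80·m²·n + 312·m - 40·m² - 16·m³ - 144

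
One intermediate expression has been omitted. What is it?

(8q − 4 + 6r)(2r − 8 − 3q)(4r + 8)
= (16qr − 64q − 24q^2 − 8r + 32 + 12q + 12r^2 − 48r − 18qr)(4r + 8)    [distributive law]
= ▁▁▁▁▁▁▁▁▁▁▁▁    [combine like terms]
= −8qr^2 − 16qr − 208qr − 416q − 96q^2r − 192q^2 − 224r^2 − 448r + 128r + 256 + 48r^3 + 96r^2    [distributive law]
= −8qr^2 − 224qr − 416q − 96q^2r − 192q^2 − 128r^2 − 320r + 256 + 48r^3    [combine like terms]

By combine like terms:

(−2qr − 52q − 24q^2 − 56r + 32 + 12r^2)(4r + 8)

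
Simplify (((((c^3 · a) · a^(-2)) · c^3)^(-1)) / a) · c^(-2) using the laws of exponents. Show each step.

(((((c^3 · a) · a^(-2)) · c^3)^(-1)) / a) · c^(-2)
= (((((c^3 · a) · a^(-2))^(-1)) · ((c^3)^(-1))) / a) · c^(-2)    [power of a product]
= (((((c^3 · a)^(-1)) · ((a^(-2))^(-1))) · ((c^3)^(-1))) / a) · c^(-2)    [power of a product]
= ((((((c^3)^(-1)) · (a^(-1))) · ((a^(-2))^(-1))) · ((c^3)^(-1))) / a) · c^(-2)    [power of a product]
= ((((c^(-3) · (a^(-1))) · ((a^(-2))^(-1))) · ((c^3)^(-1))) / a) · c^(-2)    [power of a power]
= ((((c^(-3) · a^(-1)) · a^2) · ((c^3)^(-1))) / a) · c^(-2)    [power of a power]
= ((((c^(-3) · a^(-1)) · a^2) · c^(-3)) / a) · c^(-2)    [power of a power]
= c^(-8)    [quotient of powers; product of powers]

c^(-8)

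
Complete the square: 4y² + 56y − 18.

4y² + 56y − 18
= 4(y² + 14y) − 18    [factor out 4 from the y-terms]
= 4(y² + 14y + 49 − 49) − 18    [add and subtract 49 inside the bracket]
= 4(y + 7)² − 196 − 18    [perfect-square identity]
= 4(y + 7)² − 214    [combine constants]

4(y + 7)² − 214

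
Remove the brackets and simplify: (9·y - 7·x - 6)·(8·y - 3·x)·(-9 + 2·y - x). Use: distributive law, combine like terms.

-744·y^2 + 144·y^3 - 238·x·y^2 + 831·x·y + 125·x^2·y - 207·x^2 - 21·x^3 + 432·y - 162·x

(9·y - 7·x - 6)·(8·y - 3·x)·(-9 + 2·y - x)
= (72·y^2 - 27·x·y - 56·x·y + 21·x^2 - 48·y + 18·x)·(-9 + 2·y - x)    [distributive law]
= (72·y^2 - 83·x·y + 21·x^2 - 48·y + 18·x)·(-9 + 2·y - x)    [combine like terms]
= -648·y^2 + 144·y^3 - 72·x·y^2 + 747·x·y - 166·x·y^2 + 83·x^2·y - 189·x^2 + 42·x^2·y - 21·x^3 + 432·y - 96·y^2 + 48·x·y - 162·x + 36·x·y - 18·x^2    [distributive law]
= -744·y^2 + 144·y^3 - 238·x·y^2 + 831·x·y + 125·x^2·y - 207·x^2 - 21·x^3 + 432·y - 162·x    [combine like terms]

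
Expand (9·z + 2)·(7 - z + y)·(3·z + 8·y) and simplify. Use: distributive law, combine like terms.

(9·z + 2)·(7 - z + y)·(3·z + 8·y)
= (63·z - 9·z^2 + 9·y·z + 14 - 2·z + 2·y)·(3·z + 8·y)    [distributive law]
= (61·z - 9·z^2 + 9·y·z + 14 + 2·y)·(3·z + 8·y)    [combine like terms]
= 183·z^2 + 488·y·z - 27·z^3 - 72·y·z^2 + 27·y·z^2 + 72·y^2·z + 42·z + 112·y + 6·y·z + 16·y^2    [distributive law]
= 183·z^2 + 494·y·z - 27·z^3 - 45·y·z^2 + 72·y^2·z + 42·z + 112·y + 16·y^2    [combine like terms]

183·z^2 + 494·y·z - 27·z^3 - 45·y·z^2 + 72·y^2·z + 42·z + 112·y + 16·y^2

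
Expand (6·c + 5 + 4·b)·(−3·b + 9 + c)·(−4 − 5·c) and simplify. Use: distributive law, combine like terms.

−49·b·c + 70·b·c^2 − 461·c − 319·c^2 − 30·c^3 − 84·b − 180 + 48·b^2 + 60·b^2·c

(6·c + 5 + 4·b)·(−3·b + 9 + c)·(−4 − 5·c)
= (−18·b·c + 54·c + 6·c^2 − 15·b + 45 + 5·c − 12·b^2 + 36·b + 4·b·c)·(−4 − 5·c)    [distributive law]
= (−14·b·c + 59·c + 6·c^2 + 21·b + 45 − 12·b^2)·(−4 − 5·c)    [combine like terms]
= 56·b·c + 70·b·c^2 − 236·c − 295·c^2 − 24·c^2 − 30·c^3 − 84·b − 105·b·c − 180 − 225·c + 48·b^2 + 60·b^2·c    [distributive law]
= −49·b·c + 70·b·c^2 − 461·c − 319·c^2 − 30·c^3 − 84·b − 180 + 48·b^2 + 60·b^2·c    [combine like terms]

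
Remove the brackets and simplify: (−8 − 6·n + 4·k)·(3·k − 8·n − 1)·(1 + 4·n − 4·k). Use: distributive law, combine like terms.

(−8 − 6·n + 4·k)·(3·k − 8·n − 1)·(1 + 4·n − 4·k)
= (−24·k + 64·n + 8 − 18·k·n + 48·n^2 + 6·n + 12·k^2 − 32·k·n − 4·k)·(1 + 4·n − 4·k)    [distributive law]
= (−28·k + 70·n + 8 − 50·k·n + 48·n^2 + 12·k^2)·(1 + 4·n − 4·k)    [combine like terms]
= −28·k − 112·k·n + 112·k^2 + 70·n + 280·n^2 − 280·k·n + 8 + 32·n − 32·k − 50·k·n − 200·k·n^2 + 200·k^2·n + 48·n^2 + 192·n^3 − 192·k·n^2 + 12·k^2 + 48·k^2·n − 48·k^3    [distributive law]
= −60·k − 442·k·n + 124·k^2 + 102·n + 328·n^2 + 8 − 392·k·n^2 + 248·k^2·n + 192·n^3 − 48·k^3    [combine like terms]

−60·k − 442·k·n + 124·k^2 + 102·n + 328·n^2 + 8 − 392·k·n^2 + 248·k^2·n + 192·n^3 − 48·k^3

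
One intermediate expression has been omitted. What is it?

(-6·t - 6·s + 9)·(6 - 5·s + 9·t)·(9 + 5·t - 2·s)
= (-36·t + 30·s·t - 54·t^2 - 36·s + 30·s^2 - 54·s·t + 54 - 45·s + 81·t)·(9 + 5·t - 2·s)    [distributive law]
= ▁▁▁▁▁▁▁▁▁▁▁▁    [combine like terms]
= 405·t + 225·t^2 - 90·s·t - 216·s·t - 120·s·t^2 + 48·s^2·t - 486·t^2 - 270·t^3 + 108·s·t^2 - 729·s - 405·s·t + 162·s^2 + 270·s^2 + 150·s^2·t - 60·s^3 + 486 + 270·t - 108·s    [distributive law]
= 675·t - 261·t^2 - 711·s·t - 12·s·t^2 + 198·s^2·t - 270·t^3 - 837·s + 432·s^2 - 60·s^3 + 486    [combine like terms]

Applying combine like terms to the line above:

(45·t - 24·s·t - 54·t^2 - 81·s + 30·s^2 + 54)·(9 + 5·t - 2·s)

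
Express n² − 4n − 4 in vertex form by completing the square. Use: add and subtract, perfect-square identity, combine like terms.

n² − 4n − 4
= n² − 4n + 4 − 4 − 4    [add and subtract 4]
= (n − 2)² − 4 − 4    [perfect-square identity]
= (n − 2)² − 8    [combine constants]

(n − 2)² − 8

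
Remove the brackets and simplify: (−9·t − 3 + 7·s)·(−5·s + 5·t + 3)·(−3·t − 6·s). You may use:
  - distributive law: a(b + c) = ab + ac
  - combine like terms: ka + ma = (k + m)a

30·s·t² − 375·s²·t + 135·t³ + 126·t² + 144·s·t − 216·s² + 27·t + 54·s + 210·s³

(−9·t − 3 + 7·s)·(−5·s + 5·t + 3)·(−3·t − 6·s)
= (45·s·t − 45·t² − 27·t + 15·s − 15·t − 9 − 35·s² + 35·s·t + 21·s)·(−3·t − 6·s)    [distributive law]
= (80·s·t − 45·t² − 42·t + 36·s − 9 − 35·s²)·(−3·t − 6·s)    [combine like terms]
= −240·s·t² − 480·s²·t + 135·t³ + 270·s·t² + 126·t² + 252·s·t − 108·s·t − 216·s² + 27·t + 54·s + 105·s²·t + 210·s³    [distributive law]
= 30·s·t² − 375·s²·t + 135·t³ + 126·t² + 144·s·t − 216·s² + 27·t + 54·s + 210·s³    [combine like terms]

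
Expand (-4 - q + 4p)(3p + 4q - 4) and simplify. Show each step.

(-4 - q + 4p)(3p + 4q - 4)
= -12p - 16q + 16 - 3pq - 4q² + 4q + 12p² + 16pq - 16p    [distributive law]
= -28p - 12q + 16 + 13pq - 4q² + 12p²    [combine like terms]

-28p - 12q + 16 + 13pq - 4q² + 12p²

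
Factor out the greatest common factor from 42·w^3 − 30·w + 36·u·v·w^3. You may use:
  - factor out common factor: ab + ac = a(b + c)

42·w^3 − 30·w + 36·u·v·w^3
= 6(7·w^3 − 5·w + 6·u·v·w^3)    [factor out 6]
= 6·w(7·w^2 − 5 + 6·u·v·w^2)    [factor out w]

6·w(7·w^2 − 5 + 6·u·v·w^2)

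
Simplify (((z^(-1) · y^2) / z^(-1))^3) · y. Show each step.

y^7

(((z^(-1) · y^2) / z^(-1))^3) · y
= (((z^(-1) · y^2)^3) / ((z^(-1))^3)) · y    [power of a quotient]
= ((((z^(-1))^3) · ((y^2)^3)) / ((z^(-1))^3)) · y    [power of a product]
= ((z^(-3) · ((y^2)^3)) / ((z^(-1))^3)) · y    [power of a power]
= ((z^(-3) · y^6) / ((z^(-1))^3)) · y    [power of a power]
= ((z^(-3) · y^6) / z^(-3)) · y    [power of a power]
= y^7    [quotient of powers; product of powers]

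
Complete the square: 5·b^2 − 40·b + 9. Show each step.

5·b^2 − 40·b + 9
= 5(b^2 − 8·b) + 9    [factor out 5 from the b-terms]
= 5(b^2 − 8·b + 16 − 16) + 9    [add and subtract 16 inside the bracket]
= 5(b − 4)^2 − 80 + 9    [perfect-square identity]
= 5(b − 4)^2 − 71    [combine constants]

5(b − 4)^2 − 71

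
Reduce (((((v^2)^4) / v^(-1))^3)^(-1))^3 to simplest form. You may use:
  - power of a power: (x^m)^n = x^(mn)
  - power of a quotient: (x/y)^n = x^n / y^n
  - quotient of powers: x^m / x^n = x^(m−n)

v^(-81)

(((((v^2)^4) / v^(-1))^3)^(-1))^3
= ((((v^2)^4) / v^(-1))^3)^(-3)    [power of a power]
= (((v^2)^4) / v^(-1))^(-9)    [power of a power]
= (((v^2)^4)^(-9)) / ((v^(-1))^(-9))    [power of a quotient]
= ((v^2)^(-36)) / ((v^(-1))^(-9))    [power of a power]
= v^(-72) / ((v^(-1))^(-9))    [power of a power]
= v^(-72) / v^9    [power of a power]
= v^(-81)    [quotient of powers]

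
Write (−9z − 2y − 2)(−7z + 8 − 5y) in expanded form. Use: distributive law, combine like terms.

63z^2 − 58z + 59yz − 6y + 10y^2 − 16

(−9z − 2y − 2)(−7z + 8 − 5y)
= 63z^2 − 72z + 45yz + 14yz − 16y + 10y^2 + 14z − 16 + 10y    [distributive law]
= 63z^2 − 58z + 59yz − 6y + 10y^2 − 16    [combine like terms]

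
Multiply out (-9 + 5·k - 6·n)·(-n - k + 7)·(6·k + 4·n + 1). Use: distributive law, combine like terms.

-21·k·n - 126·n^2 - 285·n + 259·k^2 - 334·k - 63 - 14·k^2·n + 40·k·n^2 - 30·k^3 + 24·n^3

(-9 + 5·k - 6·n)·(-n - k + 7)·(6·k + 4·n + 1)
= (9·n + 9·k - 63 - 5·k·n - 5·k^2 + 35·k + 6·n^2 + 6·k·n - 42·n)·(6·k + 4·n + 1)    [distributive law]
= (-33·n + 44·k - 63 + k·n - 5·k^2 + 6·n^2)·(6·k + 4·n + 1)    [combine like terms]
= -198·k·n - 132·n^2 - 33·n + 264·k^2 + 176·k·n + 44·k - 378·k - 252·n - 63 + 6·k^2·n + 4·k·n^2 + k·n - 30·k^3 - 20·k^2·n - 5·k^2 + 36·k·n^2 + 24·n^3 + 6·n^2    [distributive law]
= -21·k·n - 126·n^2 - 285·n + 259·k^2 - 334·k - 63 - 14·k^2·n + 40·k·n^2 - 30·k^3 + 24·n^3    [combine like terms]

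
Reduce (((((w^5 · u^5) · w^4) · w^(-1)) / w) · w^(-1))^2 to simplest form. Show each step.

(((((w^5 · u^5) · w^4) · w^(-1)) / w) · w^(-1))^2
= (((((w^5 · u^5) · w^4) · w^(-1)) / w)^2) · ((w^(-1))^2)    [power of a product]
= (((((w^5 · u^5) · w^4) · w^(-1))^2) / (w^2)) · ((w^(-1))^2)    [power of a quotient]
= (((((w^5 · u^5) · w^4)^2) · ((w^(-1))^2)) / (w^2)) · ((w^(-1))^2)    [power of a product]
= (((((w^5 · u^5)^2) · ((w^4)^2)) · ((w^(-1))^2)) / (w^2)) · ((w^(-1))^2)    [power of a product]
= ((((((w^5)^2) · ((u^5)^2)) · ((w^4)^2)) · ((w^(-1))^2)) / (w^2)) · ((w^(-1))^2)    [power of a product]
= ((((w^10 · ((u^5)^2)) · ((w^4)^2)) · ((w^(-1))^2)) / (w^2)) · ((w^(-1))^2)    [power of a power]
= ((((w^10 · u^10) · ((w^4)^2)) · ((w^(-1))^2)) / (w^2)) · ((w^(-1))^2)    [power of a power]
= ((((w^10 · u^10) · w^8) · ((w^(-1))^2)) / (w^2)) · ((w^(-1))^2)    [power of a power]
= ((((w^10 · u^10) · w^8) · w^(-2)) / (w^2)) · ((w^(-1))^2)    [power of a power]
= ((((w^10 · u^10) · w^8) · w^(-2)) / w^2) · w^(-2)    [power of a power]
= u^10·w^12    [quotient of powers; product of powers]

u^10·w^12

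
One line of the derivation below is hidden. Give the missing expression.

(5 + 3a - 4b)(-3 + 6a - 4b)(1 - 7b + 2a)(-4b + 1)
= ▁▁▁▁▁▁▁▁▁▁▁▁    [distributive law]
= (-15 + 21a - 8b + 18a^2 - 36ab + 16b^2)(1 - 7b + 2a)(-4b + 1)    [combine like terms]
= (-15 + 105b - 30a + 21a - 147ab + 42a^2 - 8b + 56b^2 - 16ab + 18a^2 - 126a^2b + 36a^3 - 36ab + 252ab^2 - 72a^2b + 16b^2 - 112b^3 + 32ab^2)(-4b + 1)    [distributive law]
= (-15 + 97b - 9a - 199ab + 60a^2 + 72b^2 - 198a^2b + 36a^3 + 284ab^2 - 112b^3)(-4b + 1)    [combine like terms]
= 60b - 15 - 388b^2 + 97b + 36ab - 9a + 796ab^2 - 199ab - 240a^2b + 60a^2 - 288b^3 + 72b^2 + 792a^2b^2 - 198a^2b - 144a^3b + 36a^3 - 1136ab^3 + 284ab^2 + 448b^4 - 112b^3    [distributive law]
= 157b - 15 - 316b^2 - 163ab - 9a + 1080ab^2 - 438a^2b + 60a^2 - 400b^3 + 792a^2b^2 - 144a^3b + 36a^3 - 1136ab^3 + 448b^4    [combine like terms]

Applying distributive law to the line above:

(-15 + 30a - 20b - 9a + 18a^2 - 12ab + 12b - 24ab + 16b^2)(1 - 7b + 2a)(-4b + 1)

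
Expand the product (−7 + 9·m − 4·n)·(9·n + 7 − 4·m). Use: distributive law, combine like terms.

−91·n − 49 + 91·m + 97·m·n − 36·m^2 − 36·n^2

(−7 + 9·m − 4·n)·(9·n + 7 − 4·m)
= −63·n − 49 + 28·m + 81·m·n + 63·m − 36·m^2 − 36·n^2 − 28·n + 16·m·n    [distributive law]
= −91·n − 49 + 91·m + 97·m·n − 36·m^2 − 36·n^2    [combine like terms]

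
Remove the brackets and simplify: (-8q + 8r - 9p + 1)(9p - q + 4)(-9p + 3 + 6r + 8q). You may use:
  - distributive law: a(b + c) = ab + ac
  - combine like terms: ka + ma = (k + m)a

(-8q + 8r - 9p + 1)(9p - q + 4)(-9p + 3 + 6r + 8q)
= (-72pq + 8q^2 - 32q + 72pr - 8qr + 32r - 81p^2 + 9pq - 36p + 9p - q + 4)(-9p + 3 + 6r + 8q)    [distributive law]
= (-63pq + 8q^2 - 33q + 72pr - 8qr + 32r - 81p^2 - 27p + 4)(-9p + 3 + 6r + 8q)    [combine like terms]
= 567p^2q - 189pq - 378pqr - 504pq^2 - 72pq^2 + 24q^2 + 48q^2r + 64q^3 + 297pq - 99q - 198qr - 264q^2 - 648p^2r + 216pr + 432pr^2 + 576pqr + 72pqr - 24qr - 48qr^2 - 64q^2r - 288pr + 96r + 192r^2 + 256qr + 729p^3 - 243p^2 - 486p^2r - 648p^2q + 243p^2 - 81p - 162pr - 216pq - 36p + 12 + 24r + 32q    [distributive law]
= -81p^2q - 108pq + 270pqr - 576pq^2 - 240q^2 - 16q^2r + 64q^3 - 67q + 34qr - 1134p^2r - 234pr + 432pr^2 - 48qr^2 + 120r + 192r^2 + 729p^3 - 117p + 12    [combine like terms]

-81p^2q - 108pq + 270pqr - 576pq^2 - 240q^2 - 16q^2r + 64q^3 - 67q + 34qr - 1134p^2r - 234pr + 432pr^2 - 48qr^2 + 120r + 192r^2 + 729p^3 - 117p + 12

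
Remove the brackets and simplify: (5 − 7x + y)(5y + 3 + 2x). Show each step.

(5 − 7x + y)(5y + 3 + 2x)
= 25y + 15 + 10x − 35xy − 21x − 14x² + 5y² + 3y + 2xy    [distributive law]
= 28y + 15 − 11x − 33xy − 14x² + 5y²    [combine like terms]

28y + 15 − 11x − 33xy − 14x² + 5y²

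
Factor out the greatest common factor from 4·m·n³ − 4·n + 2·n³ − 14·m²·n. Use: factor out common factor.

2·n(2·m·n² − 2 + n² − 7·m²)

4·m·n³ − 4·n + 2·n³ − 14·m²·n
= 2(2·m·n³ − 2·n + n³ − 7·m²·n)    [factor out 2]
= 2·n(2·m·n² − 2 + n² − 7·m²)    [factor out n]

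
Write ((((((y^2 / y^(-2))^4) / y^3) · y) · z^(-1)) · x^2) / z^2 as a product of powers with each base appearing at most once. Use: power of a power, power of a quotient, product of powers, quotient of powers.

((((((y^2 / y^(-2))^4) / y^3) · y) · z^(-1)) · x^2) / z^2
= (((((((y^2)^4) / ((y^(-2))^4)) / y^3) · y) · z^(-1)) · x^2) / z^2    [power of a quotient]
= (((((y^8 / ((y^(-2))^4)) / y^3) · y) · z^(-1)) · x^2) / z^2    [power of a power]
= (((((y^8 / y^(-8)) / y^3) · y) · z^(-1)) · x^2) / z^2    [power of a power]
= ((((y^16 / y^3) · y) · z^(-1)) · x^2) / z^2    [quotient of powers]
= (((y^13 · y) · z^(-1)) · x^2) / z^2    [quotient of powers]
= ((y^14 · z^(-1)) · x^2) / z^2    [product of powers]
= x^2y^14z^(-3)    [quotient of powers]

x^2y^14z^(-3)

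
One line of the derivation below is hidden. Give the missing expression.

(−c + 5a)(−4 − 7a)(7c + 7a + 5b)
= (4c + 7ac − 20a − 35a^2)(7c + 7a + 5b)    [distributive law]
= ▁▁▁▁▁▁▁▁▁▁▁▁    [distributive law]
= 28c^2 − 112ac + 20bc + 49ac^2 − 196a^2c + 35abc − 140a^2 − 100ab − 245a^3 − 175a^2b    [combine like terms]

By distributive law:

28c^2 + 28ac + 20bc + 49ac^2 + 49a^2c + 35abc − 140ac − 140a^2 − 100ab − 245a^2c − 245a^3 − 175a^2b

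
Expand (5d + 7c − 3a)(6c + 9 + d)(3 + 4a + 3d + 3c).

435cd + 85acd + 126cd² + 237c²d + 135d + 90ad + 150d² + 11ad² + 15d³ + 315c² + 114ac² + 126c³ + 189c + 117ac − 72a²c − 81a − 108a² − 12a²d

(5d + 7c − 3a)(6c + 9 + d)(3 + 4a + 3d + 3c)
= (30cd + 45d + 5d² + 42c² + 63c + 7cd − 18ac − 27a − 3ad)(3 + 4a + 3d + 3c)    [distributive law]
= (37cd + 45d + 5d² + 42c² + 63c − 18ac − 27a − 3ad)(3 + 4a + 3d + 3c)    [combine like terms]
= 111cd + 148acd + 111cd² + 111c²d + 135d + 180ad + 135d² + 135cd + 15d² + 20ad² + 15d³ + 15cd² + 126c² + 168ac² + 126c²d + 126c³ + 189c + 252ac + 189cd + 189c² − 54ac − 72a²c − 54acd − 54ac² − 81a − 108a² − 81ad − 81ac − 9ad − 12a²d − 9ad² − 9acd    [distributive law]
= 435cd + 85acd + 126cd² + 237c²d + 135d + 90ad + 150d² + 11ad² + 15d³ + 315c² + 114ac² + 126c³ + 189c + 117ac − 72a²c − 81a − 108a² − 12a²d    [combine like terms]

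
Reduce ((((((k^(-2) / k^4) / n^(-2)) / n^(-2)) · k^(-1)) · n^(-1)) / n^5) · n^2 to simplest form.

k^(-7)

((((((k^(-2) / k^4) / n^(-2)) / n^(-2)) · k^(-1)) · n^(-1)) / n^5) · n^2
= (((((k^(-6) / n^(-2)) / n^(-2)) · k^(-1)) · n^(-1)) / n^5) · n^2    [quotient of powers]
= k^(-7)    [quotient of powers; product of powers]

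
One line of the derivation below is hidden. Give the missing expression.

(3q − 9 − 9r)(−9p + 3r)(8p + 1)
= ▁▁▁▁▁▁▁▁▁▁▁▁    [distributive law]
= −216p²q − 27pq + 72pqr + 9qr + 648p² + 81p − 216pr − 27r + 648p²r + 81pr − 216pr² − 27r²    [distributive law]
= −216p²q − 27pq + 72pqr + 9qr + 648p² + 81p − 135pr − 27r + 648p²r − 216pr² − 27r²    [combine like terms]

Applying distributive law to the line above:

(−27pq + 9qr + 81p − 27r + 81pr − 27r²)(8p + 1)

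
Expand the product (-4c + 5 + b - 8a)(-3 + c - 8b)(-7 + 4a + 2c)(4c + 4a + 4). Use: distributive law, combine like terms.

-348c^2 - 820ac - 176c + 808ac^2 + 944a^2c + 216c^3 - 160ac^3 - 256a^2c^2 - 32c^4 - 1004bc^2 - 2708abc - 64bc + 1304abc^2 + 2064a^2bc + 264bc^3 - 492a + 420 - 528a^2 - 1276ab + 1204b - 1456a^2b + 160b^2c + 96ab^2 + 224b^2 - 192ab^2c - 128a^2b^2 - 64b^2c^2 + 384a^3 - 128a^3c + 1024a^3b

(-4c + 5 + b - 8a)(-3 + c - 8b)(-7 + 4a + 2c)(4c + 4a + 4)
= (12c - 4c^2 + 32bc - 15 + 5c - 40b - 3b + bc - 8b^2 + 24a - 8ac + 64ab)(-7 + 4a + 2c)(4c + 4a + 4)    [distributive law]
= (17c - 4c^2 + 33bc - 15 - 43b - 8b^2 + 24a - 8ac + 64ab)(-7 + 4a + 2c)(4c + 4a + 4)    [combine like terms]
= (-119c + 68ac + 34c^2 + 28c^2 - 16ac^2 - 8c^3 - 231bc + 132abc + 66bc^2 + 105 - 60a - 30c + 301b - 172ab - 86bc + 56b^2 - 32ab^2 - 16b^2c - 168a + 96a^2 + 48ac + 56ac - 32a^2c - 16ac^2 - 448ab + 256a^2b + 128abc)(4c + 4a + 4)    [distributive law]
= (-149c + 172ac + 62c^2 - 32ac^2 - 8c^3 - 317bc + 260abc + 66bc^2 + 105 - 228a + 301b - 620ab + 56b^2 - 32ab^2 - 16b^2c + 96a^2 - 32a^2c + 256a^2b)(4c + 4a + 4)    [combine like terms]
= -596c^2 - 596ac - 596c + 688ac^2 + 688a^2c + 688ac + 248c^3 + 248ac^2 + 248c^2 - 128ac^3 - 128a^2c^2 - 128ac^2 - 32c^4 - 32ac^3 - 32c^3 - 1268bc^2 - 1268abc - 1268bc + 1040abc^2 + 1040a^2bc + 1040abc + 264bc^3 + 264abc^2 + 264bc^2 + 420c + 420a + 420 - 912ac - 912a^2 - 912a + 1204bc + 1204ab + 1204b - 2480abc - 2480a^2b - 2480ab + 224b^2c + 224ab^2 + 224b^2 - 128ab^2c - 128a^2b^2 - 128ab^2 - 64b^2c^2 - 64ab^2c - 64b^2c + 384a^2c + 384a^3 + 384a^2 - 128a^2c^2 - 128a^3c - 128a^2c + 1024a^2bc + 1024a^3b + 1024a^2b    [distributive law]
= -348c^2 - 820ac - 176c + 808ac^2 + 944a^2c + 216c^3 - 160ac^3 - 256a^2c^2 - 32c^4 - 1004bc^2 - 2708abc - 64bc + 1304abc^2 + 2064a^2bc + 264bc^3 - 492a + 420 - 528a^2 - 1276ab + 1204b - 1456a^2b + 160b^2c + 96ab^2 + 224b^2 - 192ab^2c - 128a^2b^2 - 64b^2c^2 + 384a^3 - 128a^3c + 1024a^3b    [combine like terms]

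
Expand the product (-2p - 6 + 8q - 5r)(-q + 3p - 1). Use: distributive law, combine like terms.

26pq - 6p^2 - 16p - 2q + 6 - 8q^2 + 5qr - 15pr + 5r

(-2p - 6 + 8q - 5r)(-q + 3p - 1)
= 2pq - 6p^2 + 2p + 6q - 18p + 6 - 8q^2 + 24pq - 8q + 5qr - 15pr + 5r    [distributive law]
= 26pq - 6p^2 - 16p - 2q + 6 - 8q^2 + 5qr - 15pr + 5r    [combine like terms]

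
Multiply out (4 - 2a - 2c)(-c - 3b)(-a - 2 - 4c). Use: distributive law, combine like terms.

(4 - 2a - 2c)(-c - 3b)(-a - 2 - 4c)
= (-4c - 12b + 2ac + 6ab + 2c^2 + 6bc)(-a - 2 - 4c)    [distributive law]
= 4ac + 8c + 16c^2 + 12ab + 24b + 48bc - 2a^2c - 4ac - 8ac^2 - 6a^2b - 12ab - 24abc - 2ac^2 - 4c^2 - 8c^3 - 6abc - 12bc - 24bc^2    [distributive law]
= 8c + 12c^2 + 24b + 36bc - 2a^2c - 10ac^2 - 6a^2b - 30abc - 8c^3 - 24bc^2    [combine like terms]

8c + 12c^2 + 24b + 36bc - 2a^2c - 10ac^2 - 6a^2b - 30abc - 8c^3 - 24bc^2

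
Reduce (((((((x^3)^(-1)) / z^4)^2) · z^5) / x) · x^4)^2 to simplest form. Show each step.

(((((((x^3)^(-1)) / z^4)^2) · z^5) / x) · x^4)^2
= (((((((x^3)^(-1)) / z^4)^2) · z^5) / x)^2) · ((x^4)^2)    [power of a product]
= (((((((x^3)^(-1)) / z^4)^2) · z^5)^2) / (x^2)) · ((x^4)^2)    [power of a quotient]
= (((((((x^3)^(-1)) / z^4)^2)^2) · ((z^5)^2)) / (x^2)) · ((x^4)^2)    [power of a product]
= ((((((x^3)^(-1)) / z^4)^4) · ((z^5)^2)) / (x^2)) · ((x^4)^2)    [power of a power]
= ((((((x^3)^(-1))^4) / ((z^4)^4)) · ((z^5)^2)) / (x^2)) · ((x^4)^2)    [power of a quotient]
= (((((x^3)^(-4)) / ((z^4)^4)) · ((z^5)^2)) / (x^2)) · ((x^4)^2)    [power of a power]
= (((x^(-12) / ((z^4)^4)) · ((z^5)^2)) / (x^2)) · ((x^4)^2)    [power of a power]
= (((x^(-12) / z^16) · ((z^5)^2)) / (x^2)) · ((x^4)^2)    [power of a power]
= (((x^(-12) / z^16) · z^10) / (x^2)) · ((x^4)^2)    [power of a power]
= (((x^(-12) / z^16) · z^10) / x^2) · x^8    [power of a power]
= x^(-6)z^(-6)    [quotient of powers; product of powers]

x^(-6)z^(-6)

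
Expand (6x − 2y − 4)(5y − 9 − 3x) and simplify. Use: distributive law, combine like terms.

(6x − 2y − 4)(5y − 9 − 3x)
= 30xy − 54x − 18x^2 − 10y^2 + 18y + 6xy − 20y + 36 + 12x    [distributive law]
= 36xy − 42x − 18x^2 − 10y^2 − 2y + 36    [combine like terms]

36xy − 42x − 18x^2 − 10y^2 − 2y + 36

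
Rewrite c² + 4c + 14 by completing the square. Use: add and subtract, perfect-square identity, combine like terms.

(c + 2)² + 10

c² + 4c + 14
= c² + 4c + 4 − 4 + 14    [add and subtract 4]
= (c + 2)² − 4 + 14    [perfect-square identity]
= (c + 2)² + 10    [combine constants]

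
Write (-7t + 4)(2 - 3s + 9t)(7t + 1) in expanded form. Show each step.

(-7t + 4)(2 - 3s + 9t)(7t + 1)
= (-14t + 21st - 63t² + 8 - 12s + 36t)(7t + 1)    [distributive law]
= (22t + 21st - 63t² + 8 - 12s)(7t + 1)    [combine like terms]
= 154t² + 22t + 147st² + 21st - 441t³ - 63t² + 56t + 8 - 84st - 12s    [distributive law]
= 91t² + 78t + 147st² - 63st - 441t³ + 8 - 12s    [combine like terms]

91t² + 78t + 147st² - 63st - 441t³ + 8 - 12s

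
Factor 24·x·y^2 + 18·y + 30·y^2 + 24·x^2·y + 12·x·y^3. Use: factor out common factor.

6·y(4·x·y + 3 + 5·y + 4·x^2 + 2·x·y^2)

24·x·y^2 + 18·y + 30·y^2 + 24·x^2·y + 12·x·y^3
= 6(4·x·y^2 + 3·y + 5·y^2 + 4·x^2·y + 2·x·y^3)    [factor out 6]
= 6·y(4·x·y + 3 + 5·y + 4·x^2 + 2·x·y^2)    [factor out y]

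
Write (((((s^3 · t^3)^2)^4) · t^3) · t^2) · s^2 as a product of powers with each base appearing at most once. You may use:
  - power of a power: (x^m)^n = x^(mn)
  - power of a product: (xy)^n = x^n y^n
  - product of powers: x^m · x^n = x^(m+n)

s^26t^29

(((((s^3 · t^3)^2)^4) · t^3) · t^2) · s^2
= ((((s^3 · t^3)^8) · t^3) · t^2) · s^2    [power of a power]
= (((((s^3)^8) · ((t^3)^8)) · t^3) · t^2) · s^2    [power of a product]
= (((s^24 · ((t^3)^8)) · t^3) · t^2) · s^2    [power of a power]
= (((s^24 · t^24) · t^3) · t^2) · s^2    [power of a power]
= s^26t^29    [product of powers]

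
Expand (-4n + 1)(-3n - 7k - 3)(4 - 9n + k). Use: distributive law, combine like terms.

-33n^2 - 108n^3 - 240kn^2 + 184kn + 28k^2n + 63n - 31k - 7k^2 - 12

(-4n + 1)(-3n - 7k - 3)(4 - 9n + k)
= (12n^2 + 28kn + 12n - 3n - 7k - 3)(4 - 9n + k)    [distributive law]
= (12n^2 + 28kn + 9n - 7k - 3)(4 - 9n + k)    [combine like terms]
= 48n^2 - 108n^3 + 12kn^2 + 112kn - 252kn^2 + 28k^2n + 36n - 81n^2 + 9kn - 28k + 63kn - 7k^2 - 12 + 27n - 3k    [distributive law]
= -33n^2 - 108n^3 - 240kn^2 + 184kn + 28k^2n + 63n - 31k - 7k^2 - 12    [combine like terms]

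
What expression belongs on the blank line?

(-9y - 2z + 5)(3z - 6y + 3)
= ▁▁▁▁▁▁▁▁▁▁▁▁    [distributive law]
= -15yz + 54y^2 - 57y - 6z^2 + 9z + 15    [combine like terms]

After distributive law, the bracketed line is:

-27yz + 54y^2 - 27y - 6z^2 + 12yz - 6z + 15z - 30y + 15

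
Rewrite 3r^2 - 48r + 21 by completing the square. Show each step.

3(r - 8)^2 - 171

3r^2 - 48r + 21
= 3(r^2 - 16r) + 21    [factor out 3 from the r-terms]
= 3(r^2 - 16r + 64 - 64) + 21    [add and subtract 64 inside the bracket]
= 3(r - 8)^2 - 192 + 21    [perfect-square identity]
= 3(r - 8)^2 - 171    [combine constants]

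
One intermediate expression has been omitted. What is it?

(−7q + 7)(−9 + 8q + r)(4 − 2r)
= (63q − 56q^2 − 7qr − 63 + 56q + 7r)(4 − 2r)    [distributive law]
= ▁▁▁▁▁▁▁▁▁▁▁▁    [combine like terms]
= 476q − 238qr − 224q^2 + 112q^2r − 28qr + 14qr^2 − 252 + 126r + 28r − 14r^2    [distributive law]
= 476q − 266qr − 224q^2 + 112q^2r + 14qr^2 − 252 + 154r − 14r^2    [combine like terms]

Applying combine like terms to the line above:

(119q − 56q^2 − 7qr − 63 + 7r)(4 − 2r)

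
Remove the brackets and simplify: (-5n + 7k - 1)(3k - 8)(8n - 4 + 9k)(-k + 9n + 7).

(-5n + 7k - 1)(3k - 8)(8n - 4 + 9k)(-k + 9n + 7)
= (-15kn + 40n + 21k^2 - 56k - 3k + 8)(8n - 4 + 9k)(-k + 9n + 7)    [distributive law]
= (-15kn + 40n + 21k^2 - 59k + 8)(8n - 4 + 9k)(-k + 9n + 7)    [combine like terms]
= (-120kn^2 + 60kn - 135k^2n + 320n^2 - 160n + 360kn + 168k^2n - 84k^2 + 189k^3 - 472kn + 236k - 531k^2 + 64n - 32 + 72k)(-k + 9n + 7)    [distributive law]
= (-120kn^2 - 52kn + 33k^2n + 320n^2 - 96n - 615k^2 + 189k^3 + 308k - 32)(-k + 9n + 7)    [combine like terms]
= 120k^2n^2 - 1080kn^3 - 840kn^2 + 52k^2n - 468kn^2 - 364kn - 33k^3n + 297k^2n^2 + 231k^2n - 320kn^2 + 2880n^3 + 2240n^2 + 96kn - 864n^2 - 672n + 615k^3 - 5535k^2n - 4305k^2 - 189k^4 + 1701k^3n + 1323k^3 - 308k^2 + 2772kn + 2156k + 32k - 288n - 224    [distributive law]
= 417k^2n^2 - 1080kn^3 - 1628kn^2 - 5252k^2n + 2504kn + 1668k^3n + 2880n^3 + 1376n^2 - 960n + 1938k^3 - 4613k^2 - 189k^4 + 2188k - 224    [combine like terms]

417k^2n^2 - 1080kn^3 - 1628kn^2 - 5252k^2n + 2504kn + 1668k^3n + 2880n^3 + 1376n^2 - 960n + 1938k^3 - 4613k^2 - 189k^4 + 2188k - 224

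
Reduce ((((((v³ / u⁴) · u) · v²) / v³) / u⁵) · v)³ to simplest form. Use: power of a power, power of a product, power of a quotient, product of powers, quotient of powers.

u⁻²⁴v⁹

((((((v³ / u⁴) · u) · v²) / v³) / u⁵) · v)³
= ((((((v³ / u⁴) · u) · v²) / v³) / u⁵)³) · (v³)    [power of a product]
= ((((((v³ / u⁴) · u) · v²) / v³)³) / ((u⁵)³)) · (v³)    [power of a quotient]
= ((((((v³ / u⁴) · u) · v²)³) / ((v³)³)) / ((u⁵)³)) · (v³)    [power of a quotient]
= ((((((v³ / u⁴) · u)³) · ((v²)³)) / ((v³)³)) / ((u⁵)³)) · (v³)    [power of a product]
= ((((((v³ / u⁴)³) · (u³)) · ((v²)³)) / ((v³)³)) / ((u⁵)³)) · (v³)    [power of a product]
= (((((((v³)³) / ((u⁴)³)) · (u³)) · ((v²)³)) / ((v³)³)) / ((u⁵)³)) · (v³)    [power of a quotient]
= (((((v⁹ / ((u⁴)³)) · (u³)) · ((v²)³)) / ((v³)³)) / ((u⁵)³)) · (v³)    [power of a power]
= (((((v⁹ / u¹²) · (u³)) · ((v²)³)) / ((v³)³)) / ((u⁵)³)) · (v³)    [power of a power]
= (((((v⁹ / u¹²) · u³) · v⁶) / ((v³)³)) / ((u⁵)³)) · (v³)    [power of a power]
= (((((v⁹ / u¹²) · u³) · v⁶) / v⁹) / ((u⁵)³)) · (v³)    [power of a power]
= (((((v⁹ / u¹²) · u³) · v⁶) / v⁹) / u¹⁵) · (v³)    [power of a power]
= u⁻²⁴v⁹    [quotient of powers; product of powers]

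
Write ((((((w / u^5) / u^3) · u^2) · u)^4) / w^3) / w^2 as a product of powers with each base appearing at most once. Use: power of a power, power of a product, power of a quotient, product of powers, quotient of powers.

((((((w / u^5) / u^3) · u^2) · u)^4) / w^3) / w^2
= ((((((w / u^5) / u^3) · u^2)^4) · (u^4)) / w^3) / w^2    [power of a product]
= ((((((w / u^5) / u^3)^4) · ((u^2)^4)) · (u^4)) / w^3) / w^2    [power of a product]
= ((((((w / u^5)^4) / ((u^3)^4)) · ((u^2)^4)) · (u^4)) / w^3) / w^2    [power of a quotient]
= ((((((w^4) / ((u^5)^4)) / ((u^3)^4)) · ((u^2)^4)) · (u^4)) / w^3) / w^2    [power of a quotient]
= (((((w^4 / u^20) / ((u^3)^4)) · ((u^2)^4)) · (u^4)) / w^3) / w^2    [power of a power]
= (((((w^4 / u^20) / u^12) · ((u^2)^4)) · (u^4)) / w^3) / w^2    [power of a power]
= (((((w^4 / u^20) / u^12) · u^8) · (u^4)) / w^3) / w^2    [power of a power]
= u^(-20)w^(-1)    [quotient of powers; product of powers]

u^(-20)w^(-1)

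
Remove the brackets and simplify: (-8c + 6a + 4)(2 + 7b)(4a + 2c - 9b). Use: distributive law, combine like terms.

(-8c + 6a + 4)(2 + 7b)(4a + 2c - 9b)
= (-16c - 56bc + 12a + 42ab + 8 + 28b)(4a + 2c - 9b)    [distributive law]
= -64ac - 32c^2 + 144bc - 224abc - 112bc^2 + 504b^2c + 48a^2 + 24ac - 108ab + 168a^2b + 84abc - 378ab^2 + 32a + 16c - 72b + 112ab + 56bc - 252b^2    [distributive law]
= -40ac - 32c^2 + 200bc - 140abc - 112bc^2 + 504b^2c + 48a^2 + 4ab + 168a^2b - 378ab^2 + 32a + 16c - 72b - 252b^2    [combine like terms]

-40ac - 32c^2 + 200bc - 140abc - 112bc^2 + 504b^2c + 48a^2 + 4ab + 168a^2b - 378ab^2 + 32a + 16c - 72b - 252b^2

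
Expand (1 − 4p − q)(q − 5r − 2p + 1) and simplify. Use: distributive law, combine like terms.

(1 − 4p − q)(q − 5r − 2p + 1)
= q − 5r − 2p + 1 − 4pq + 20pr + 8p^2 − 4p − q^2 + 5qr + 2pq − q    [distributive law]
= −5r − 6p + 1 − 2pq + 20pr + 8p^2 − q^2 + 5qr    [combine like terms]

−5r − 6p + 1 − 2pq + 20pr + 8p^2 − q^2 + 5qr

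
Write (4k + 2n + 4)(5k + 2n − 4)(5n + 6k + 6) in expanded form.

(4k + 2n + 4)(5k + 2n − 4)(5n + 6k + 6)
= (20k² + 8kn − 16k + 10kn + 4n² − 8n + 20k + 8n − 16)(5n + 6k + 6)    [distributive law]
= (20k² + 18kn + 4k + 4n² − 16)(5n + 6k + 6)    [combine like terms]
= 100k²n + 120k³ + 120k² + 90kn² + 108k²n + 108kn + 20kn + 24k² + 24k + 20n³ + 24kn² + 24n² − 80n − 96k − 96    [distributive law]
= 208k²n + 120k³ + 144k² + 114kn² + 128kn − 72k + 20n³ + 24n² − 80n − 96    [combine like terms]

208k²n + 120k³ + 144k² + 114kn² + 128kn − 72k + 20n³ + 24n² − 80n − 96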